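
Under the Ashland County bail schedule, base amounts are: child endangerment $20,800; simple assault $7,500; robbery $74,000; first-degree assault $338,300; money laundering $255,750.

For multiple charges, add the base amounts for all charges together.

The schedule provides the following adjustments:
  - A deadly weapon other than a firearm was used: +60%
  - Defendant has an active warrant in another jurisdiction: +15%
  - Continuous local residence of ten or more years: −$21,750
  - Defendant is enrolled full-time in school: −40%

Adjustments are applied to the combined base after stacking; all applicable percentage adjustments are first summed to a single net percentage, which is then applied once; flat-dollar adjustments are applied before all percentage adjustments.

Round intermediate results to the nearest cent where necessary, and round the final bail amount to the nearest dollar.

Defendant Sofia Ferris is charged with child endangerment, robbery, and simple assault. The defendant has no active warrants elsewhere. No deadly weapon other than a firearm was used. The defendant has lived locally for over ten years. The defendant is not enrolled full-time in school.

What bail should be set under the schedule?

Base amounts from the schedule: child endangerment $20,800; robbery $74,000; simple assault $7,500.
Stacking rule: sum of all bases. $20,800 + $74,000 + $7,500 = $102,300.
Continuous local residence of ten or more years (−$21,750 flat): $102,300 − $21,750 = $80,550.

$80,550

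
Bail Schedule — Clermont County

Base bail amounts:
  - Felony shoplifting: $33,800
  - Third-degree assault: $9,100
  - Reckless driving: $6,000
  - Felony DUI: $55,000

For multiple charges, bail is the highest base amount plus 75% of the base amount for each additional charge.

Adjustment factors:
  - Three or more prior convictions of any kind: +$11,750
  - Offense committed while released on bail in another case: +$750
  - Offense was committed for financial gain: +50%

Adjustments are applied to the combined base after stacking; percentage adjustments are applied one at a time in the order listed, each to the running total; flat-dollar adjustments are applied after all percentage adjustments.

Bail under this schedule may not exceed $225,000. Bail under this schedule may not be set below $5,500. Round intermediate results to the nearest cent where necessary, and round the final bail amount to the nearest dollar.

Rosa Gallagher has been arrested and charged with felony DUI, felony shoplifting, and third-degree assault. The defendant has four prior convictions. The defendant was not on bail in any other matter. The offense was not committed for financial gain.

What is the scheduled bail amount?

$98,925

Base amounts from the schedule: felony DUI $55,000; felony shoplifting $33,800; third-degree assault $9,100.
Stacking rule: highest base plus 75% of each additional charge. Highest is felony DUI at $55,000. Additional: $33,800 × 75% = $25,350; $9,100 × 75% = $6,825. Combined base = $55,000 + $32,175 = $87,175.
Three or more prior convictions of any kind (+$11,750 flat): $87,175 + $11,750 = $98,925.
$98,925 is within the $225,000 maximum.
$98,925 is at or above the $5,500 minimum.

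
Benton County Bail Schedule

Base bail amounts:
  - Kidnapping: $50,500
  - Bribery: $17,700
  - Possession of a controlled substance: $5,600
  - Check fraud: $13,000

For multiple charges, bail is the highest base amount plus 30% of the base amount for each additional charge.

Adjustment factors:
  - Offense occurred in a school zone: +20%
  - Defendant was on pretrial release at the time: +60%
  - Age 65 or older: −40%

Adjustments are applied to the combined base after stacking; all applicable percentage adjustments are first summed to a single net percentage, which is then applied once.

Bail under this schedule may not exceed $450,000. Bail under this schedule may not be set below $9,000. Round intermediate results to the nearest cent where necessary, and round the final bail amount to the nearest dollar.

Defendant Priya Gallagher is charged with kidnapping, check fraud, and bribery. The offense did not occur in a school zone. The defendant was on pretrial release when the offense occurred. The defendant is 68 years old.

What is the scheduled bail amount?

$71,652

Base amounts from the schedule: kidnapping $50,500; check fraud $13,000; bribery $17,700.
Stacking rule: highest base plus 30% of each additional charge. Highest is kidnapping at $50,500. Additional: $13,000 × 30% = $3,900; $17,700 × 30% = $5,310. Combined base = $50,500 + $9,210 = $59,710.
Net percentage adjustment: +60% −40% = +20%. $59,710 × 1.2 = $71,652.
$71,652 is within the $450,000 maximum.
$71,652 is at or above the $9,000 minimum.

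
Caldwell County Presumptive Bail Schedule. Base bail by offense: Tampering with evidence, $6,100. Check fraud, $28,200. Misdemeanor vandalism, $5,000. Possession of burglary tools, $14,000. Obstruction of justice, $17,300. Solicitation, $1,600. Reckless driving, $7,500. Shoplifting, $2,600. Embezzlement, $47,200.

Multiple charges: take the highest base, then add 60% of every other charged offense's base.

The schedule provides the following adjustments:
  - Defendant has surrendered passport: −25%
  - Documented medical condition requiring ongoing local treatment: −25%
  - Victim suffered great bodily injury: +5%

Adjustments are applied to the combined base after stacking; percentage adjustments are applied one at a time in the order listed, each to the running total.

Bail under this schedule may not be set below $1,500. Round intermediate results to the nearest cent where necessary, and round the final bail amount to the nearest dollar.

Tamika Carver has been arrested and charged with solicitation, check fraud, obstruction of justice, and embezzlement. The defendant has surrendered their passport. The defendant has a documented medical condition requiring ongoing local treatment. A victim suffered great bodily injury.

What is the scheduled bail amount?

$44,569

Base amounts from the schedule: solicitation $1,600; check fraud $28,200; obstruction of justice $17,300; embezzlement $47,200.
Stacking rule: highest base plus 60% of each additional charge. Highest is embezzlement at $47,200. Additional: $1,600 × 60% = $960; $28,200 × 60% = $16,920; $17,300 × 60% = $10,380. Combined base = $47,200 + $28,260 = $75,460.
Defendant has surrendered passport (−25%): $75,460 × 0.75 = $56,595.
Documented medical condition requiring ongoing local treatment (−25%): $56,595 × 0.75 = $42,446.25.
Victim suffered great bodily injury (+5%): $42,446.25 × 1.05 = $44,568.56.
$44,568.56 is at or above the $1,500 minimum.
Rounded to the nearest dollar: $44,569.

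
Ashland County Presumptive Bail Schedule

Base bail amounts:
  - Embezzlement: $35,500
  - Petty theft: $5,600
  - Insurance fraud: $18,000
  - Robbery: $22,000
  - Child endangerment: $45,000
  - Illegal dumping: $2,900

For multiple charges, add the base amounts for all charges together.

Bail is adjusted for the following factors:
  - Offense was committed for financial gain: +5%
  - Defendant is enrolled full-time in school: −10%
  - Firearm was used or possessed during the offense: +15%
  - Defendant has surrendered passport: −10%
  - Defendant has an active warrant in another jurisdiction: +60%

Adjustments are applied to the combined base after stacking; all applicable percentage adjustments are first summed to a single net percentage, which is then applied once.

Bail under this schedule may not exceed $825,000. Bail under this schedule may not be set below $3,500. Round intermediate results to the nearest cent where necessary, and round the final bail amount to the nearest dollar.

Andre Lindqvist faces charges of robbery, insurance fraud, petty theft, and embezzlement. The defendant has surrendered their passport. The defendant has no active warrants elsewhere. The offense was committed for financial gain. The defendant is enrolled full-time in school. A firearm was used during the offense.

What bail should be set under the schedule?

$81,100

Base amounts from the schedule: robbery $22,000; insurance fraud $18,000; petty theft $5,600; embezzlement $35,500.
Stacking rule: sum of all bases. $22,000 + $18,000 + $5,600 + $35,500 = $81,100.
Net percentage adjustment: +5% −10% +15% −10% = +0%. $81,100 × 1 = $81,100.
$81,100 is within the $825,000 maximum.
$81,100 is at or above the $3,500 minimum.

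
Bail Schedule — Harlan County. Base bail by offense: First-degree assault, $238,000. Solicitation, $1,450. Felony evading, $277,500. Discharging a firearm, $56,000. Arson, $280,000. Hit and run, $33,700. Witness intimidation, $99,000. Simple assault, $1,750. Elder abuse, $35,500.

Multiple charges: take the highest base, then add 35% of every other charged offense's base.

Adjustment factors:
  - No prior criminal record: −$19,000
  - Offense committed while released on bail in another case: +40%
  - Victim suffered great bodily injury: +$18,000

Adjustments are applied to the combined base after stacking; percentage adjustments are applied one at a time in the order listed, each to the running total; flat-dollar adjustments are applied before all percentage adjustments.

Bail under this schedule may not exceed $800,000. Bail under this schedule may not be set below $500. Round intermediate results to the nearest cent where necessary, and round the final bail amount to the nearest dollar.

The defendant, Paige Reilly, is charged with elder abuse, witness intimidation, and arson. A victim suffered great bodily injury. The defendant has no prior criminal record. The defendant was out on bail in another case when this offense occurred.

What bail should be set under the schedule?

Base amounts from the schedule: elder abuse $35,500; witness intimidation $99,000; arson $280,000.
Stacking rule: highest base plus 35% of each additional charge. Highest is arson at $280,000. Additional: $35,500 × 35% = $12,425; $99,000 × 35% = $34,650. Combined base = $280,000 + $47,075 = $327,075.
No prior criminal record (−$19,000 flat): $327,075 − $19,000 = $308,075.
Victim suffered great bodily injury (+$18,000 flat): $308,075 + $18,000 = $326,075.
Offense committed while released on bail in another case (+40%): $326,075 × 1.4 = $456,505.
$456,505 is within the $800,000 maximum.
$456,505 is at or above the $500 minimum.

$456,505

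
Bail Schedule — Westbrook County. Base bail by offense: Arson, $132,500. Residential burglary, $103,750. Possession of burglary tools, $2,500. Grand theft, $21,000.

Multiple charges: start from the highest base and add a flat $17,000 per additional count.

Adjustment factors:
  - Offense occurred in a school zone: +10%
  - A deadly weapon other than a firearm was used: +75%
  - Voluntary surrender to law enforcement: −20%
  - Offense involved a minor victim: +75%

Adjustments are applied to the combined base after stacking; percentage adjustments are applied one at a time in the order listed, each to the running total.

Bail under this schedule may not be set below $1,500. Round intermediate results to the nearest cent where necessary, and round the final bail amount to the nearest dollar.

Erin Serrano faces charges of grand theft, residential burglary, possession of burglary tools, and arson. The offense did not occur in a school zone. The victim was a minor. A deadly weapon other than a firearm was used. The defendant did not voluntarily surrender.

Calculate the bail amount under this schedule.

Base amounts from the schedule: grand theft $21,000; residential burglary $103,750; possession of burglary tools $2,500; arson $132,500.
Stacking rule: highest base plus $17,000 per additional charge. Highest is arson at $132,500; 3 additional charges → +$51,000. Combined base = $183,500.
A deadly weapon other than a firearm was used (+75%): $183,500 × 1.75 = $321,125.
Offense involved a minor victim (+75%): $321,125 × 1.75 = $561,968.75.
$561,968.75 is at or above the $1,500 minimum.
Rounded to the nearest dollar: $561,969.

$561,969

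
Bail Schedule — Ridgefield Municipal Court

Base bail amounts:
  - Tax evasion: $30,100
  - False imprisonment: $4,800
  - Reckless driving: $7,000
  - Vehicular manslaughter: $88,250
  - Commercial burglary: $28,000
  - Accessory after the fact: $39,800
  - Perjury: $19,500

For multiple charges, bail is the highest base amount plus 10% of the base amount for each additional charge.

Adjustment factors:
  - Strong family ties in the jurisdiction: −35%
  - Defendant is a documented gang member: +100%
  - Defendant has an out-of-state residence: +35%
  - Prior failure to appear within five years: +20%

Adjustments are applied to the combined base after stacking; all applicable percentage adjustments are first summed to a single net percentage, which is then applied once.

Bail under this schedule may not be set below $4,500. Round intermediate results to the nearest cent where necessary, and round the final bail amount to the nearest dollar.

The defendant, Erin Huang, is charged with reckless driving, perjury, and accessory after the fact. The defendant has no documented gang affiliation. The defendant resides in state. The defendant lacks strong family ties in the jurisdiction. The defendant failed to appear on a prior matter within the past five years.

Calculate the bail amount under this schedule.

Base amounts from the schedule: reckless driving $7,000; perjury $19,500; accessory after the fact $39,800.
Stacking rule: highest base plus 10% of each additional charge. Highest is accessory after the fact at $39,800. Additional: $7,000 × 10% = $700; $19,500 × 10% = $1,950. Combined base = $39,800 + $2,650 = $42,450.
Prior failure to appear within five years (+20%): $42,450 × 1.2 = $50,940.
$50,940 is at or above the $4,500 minimum.

$50,940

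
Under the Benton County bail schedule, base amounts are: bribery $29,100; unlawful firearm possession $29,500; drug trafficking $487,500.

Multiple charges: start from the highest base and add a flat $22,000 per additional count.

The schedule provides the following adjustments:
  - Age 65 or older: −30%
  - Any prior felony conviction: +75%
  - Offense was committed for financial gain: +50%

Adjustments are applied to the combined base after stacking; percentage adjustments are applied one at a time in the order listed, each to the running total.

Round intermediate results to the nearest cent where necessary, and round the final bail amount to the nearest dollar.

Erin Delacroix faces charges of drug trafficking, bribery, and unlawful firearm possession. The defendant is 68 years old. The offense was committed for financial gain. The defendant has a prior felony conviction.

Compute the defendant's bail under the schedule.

Base amounts from the schedule: drug trafficking $487,500; bribery $29,100; unlawful firearm possession $29,500.
Stacking rule: highest base plus $22,000 per additional charge. Highest is drug trafficking at $487,500; 2 additional charges → +$44,000. Combined base = $531,500.
Age 65 or older (−30%): $531,500 × 0.7 = $372,050.
Any prior felony conviction (+75%): $372,050 × 1.75 = $651,087.50.
Offense was committed for financial gain (+50%): $651,087.50 × 1.5 = $976,631.25.
Rounded to the nearest dollar: $976,631.

$976,631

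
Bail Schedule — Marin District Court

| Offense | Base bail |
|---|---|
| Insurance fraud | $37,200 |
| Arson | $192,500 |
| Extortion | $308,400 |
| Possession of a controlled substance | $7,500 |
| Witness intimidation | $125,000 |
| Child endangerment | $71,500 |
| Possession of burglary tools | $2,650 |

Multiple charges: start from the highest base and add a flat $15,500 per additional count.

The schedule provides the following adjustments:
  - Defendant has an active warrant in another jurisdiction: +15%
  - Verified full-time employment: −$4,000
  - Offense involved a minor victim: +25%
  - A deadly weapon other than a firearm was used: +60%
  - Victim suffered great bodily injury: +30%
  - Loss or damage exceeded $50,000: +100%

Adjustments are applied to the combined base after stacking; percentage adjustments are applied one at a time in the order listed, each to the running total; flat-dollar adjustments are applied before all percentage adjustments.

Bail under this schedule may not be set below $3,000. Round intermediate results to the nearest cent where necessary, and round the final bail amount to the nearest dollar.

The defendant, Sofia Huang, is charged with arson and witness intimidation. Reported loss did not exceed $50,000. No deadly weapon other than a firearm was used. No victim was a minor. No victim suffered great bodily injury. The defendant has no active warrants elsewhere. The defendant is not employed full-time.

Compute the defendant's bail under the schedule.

$208,000

Base amounts from the schedule: arson $192,500; witness intimidation $125,000.
Stacking rule: highest base plus $15,500 per additional charge. Highest is arson at $192,500; 1 additional charge → +$15,500. Combined base = $208,000.
No adjustment factors apply to this defendant.
$208,000 is at or above the $3,000 minimum.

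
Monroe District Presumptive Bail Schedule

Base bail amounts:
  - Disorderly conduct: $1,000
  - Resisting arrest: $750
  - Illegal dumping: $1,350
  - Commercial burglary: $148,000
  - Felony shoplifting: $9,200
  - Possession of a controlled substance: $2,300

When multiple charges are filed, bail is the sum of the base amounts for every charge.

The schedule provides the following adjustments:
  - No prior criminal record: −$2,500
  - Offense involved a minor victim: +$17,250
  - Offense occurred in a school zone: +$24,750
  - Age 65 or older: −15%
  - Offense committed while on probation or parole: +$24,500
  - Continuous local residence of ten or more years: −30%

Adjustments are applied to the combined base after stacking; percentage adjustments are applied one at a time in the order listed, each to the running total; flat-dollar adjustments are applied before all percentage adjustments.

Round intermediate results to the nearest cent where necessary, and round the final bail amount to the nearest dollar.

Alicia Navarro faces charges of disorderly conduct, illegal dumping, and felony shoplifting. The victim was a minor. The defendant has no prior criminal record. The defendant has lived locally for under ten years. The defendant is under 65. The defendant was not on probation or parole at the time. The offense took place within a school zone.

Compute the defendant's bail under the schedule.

$51,050

Base amounts from the schedule: disorderly conduct $1,000; illegal dumping $1,350; felony shoplifting $9,200.
Stacking rule: sum of all bases. $1,000 + $1,350 + $9,200 = $11,550.
No prior criminal record (−$2,500 flat): $11,550 − $2,500 = $9,050.
Offense involved a minor victim (+$17,250 flat): $9,050 + $17,250 = $26,300.
Offense occurred in a school zone (+$24,750 flat): $26,300 + $24,750 = $51,050.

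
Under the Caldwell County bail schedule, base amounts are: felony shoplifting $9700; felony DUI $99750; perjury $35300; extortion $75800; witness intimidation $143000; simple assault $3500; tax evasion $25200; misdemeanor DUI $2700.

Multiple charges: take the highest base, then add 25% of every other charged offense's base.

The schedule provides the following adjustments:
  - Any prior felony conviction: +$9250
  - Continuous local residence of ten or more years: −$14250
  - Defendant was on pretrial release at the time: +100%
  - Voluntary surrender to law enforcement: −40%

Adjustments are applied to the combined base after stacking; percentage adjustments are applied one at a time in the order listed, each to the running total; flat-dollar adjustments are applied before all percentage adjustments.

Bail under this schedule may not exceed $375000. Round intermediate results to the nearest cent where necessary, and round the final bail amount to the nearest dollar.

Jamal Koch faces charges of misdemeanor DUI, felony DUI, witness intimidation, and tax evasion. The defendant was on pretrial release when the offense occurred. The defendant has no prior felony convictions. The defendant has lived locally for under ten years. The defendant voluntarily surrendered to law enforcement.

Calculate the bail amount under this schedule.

Base amounts from the schedule: misdemeanor DUI $2700; felony DUI $99750; witness intimidation $143000; tax evasion $25200.
Stacking rule: highest base plus 25% of each additional charge. Highest is witness intimidation at $143000. Additional: $2700 × 25% = $675; $99750 × 25% = $24937.50; $25200 × 25% = $6300. Combined base = $143000 + $31912.50 = $174912.50.
Defendant was on pretrial release at the time (+100%): $174912.50 × 2 = $349825.
Voluntary surrender to law enforcement (−40%): $349825 × 0.6 = $209895.
$209895 is within the $375000 maximum.

$209895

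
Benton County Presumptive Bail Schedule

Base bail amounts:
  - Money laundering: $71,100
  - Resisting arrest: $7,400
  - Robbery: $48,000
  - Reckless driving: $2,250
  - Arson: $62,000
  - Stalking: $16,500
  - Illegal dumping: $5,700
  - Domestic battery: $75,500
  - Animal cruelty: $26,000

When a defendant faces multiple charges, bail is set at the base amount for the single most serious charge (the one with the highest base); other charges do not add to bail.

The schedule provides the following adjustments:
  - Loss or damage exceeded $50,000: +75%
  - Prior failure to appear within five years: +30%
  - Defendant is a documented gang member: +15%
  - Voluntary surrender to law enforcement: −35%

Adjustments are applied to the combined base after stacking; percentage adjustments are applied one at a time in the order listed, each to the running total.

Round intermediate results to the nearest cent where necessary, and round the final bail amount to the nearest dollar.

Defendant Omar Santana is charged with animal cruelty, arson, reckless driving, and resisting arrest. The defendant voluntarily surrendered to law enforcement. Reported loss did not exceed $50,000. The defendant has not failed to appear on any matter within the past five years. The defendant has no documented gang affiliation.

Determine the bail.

Base amounts from the schedule: animal cruelty $26,000; arson $62,000; reckless driving $2,250; resisting arrest $7,400.
Stacking rule: use the highest base only. Highest is arson at $62,000. Combined base = $62,000.
Voluntary surrender to law enforcement (−35%): $62,000 × 0.65 = $40,300.

$40,300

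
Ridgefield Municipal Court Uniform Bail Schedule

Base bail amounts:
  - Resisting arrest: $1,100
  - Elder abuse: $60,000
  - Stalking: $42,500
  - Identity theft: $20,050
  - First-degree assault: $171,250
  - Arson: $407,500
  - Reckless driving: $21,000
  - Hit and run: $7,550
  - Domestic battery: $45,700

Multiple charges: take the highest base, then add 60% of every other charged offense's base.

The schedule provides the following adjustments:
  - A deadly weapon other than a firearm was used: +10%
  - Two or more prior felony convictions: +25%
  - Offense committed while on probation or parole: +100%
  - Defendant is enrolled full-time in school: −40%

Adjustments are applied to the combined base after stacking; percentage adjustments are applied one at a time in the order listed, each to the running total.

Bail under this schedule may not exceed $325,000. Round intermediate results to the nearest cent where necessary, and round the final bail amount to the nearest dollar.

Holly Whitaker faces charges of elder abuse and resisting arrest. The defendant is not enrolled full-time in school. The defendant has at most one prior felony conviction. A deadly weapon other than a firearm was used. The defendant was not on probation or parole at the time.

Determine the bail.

Base amounts from the schedule: elder abuse $60,000; resisting arrest $1,100.
Stacking rule: highest base plus 60% of each additional charge. Highest is elder abuse at $60,000. Additional: $1,100 × 60% = $660. Combined base = $60,000 + $660 = $60,660.
A deadly weapon other than a firearm was used (+10%): $60,660 × 1.1 = $66,726.
$66,726 is within the $325,000 maximum.

$66,726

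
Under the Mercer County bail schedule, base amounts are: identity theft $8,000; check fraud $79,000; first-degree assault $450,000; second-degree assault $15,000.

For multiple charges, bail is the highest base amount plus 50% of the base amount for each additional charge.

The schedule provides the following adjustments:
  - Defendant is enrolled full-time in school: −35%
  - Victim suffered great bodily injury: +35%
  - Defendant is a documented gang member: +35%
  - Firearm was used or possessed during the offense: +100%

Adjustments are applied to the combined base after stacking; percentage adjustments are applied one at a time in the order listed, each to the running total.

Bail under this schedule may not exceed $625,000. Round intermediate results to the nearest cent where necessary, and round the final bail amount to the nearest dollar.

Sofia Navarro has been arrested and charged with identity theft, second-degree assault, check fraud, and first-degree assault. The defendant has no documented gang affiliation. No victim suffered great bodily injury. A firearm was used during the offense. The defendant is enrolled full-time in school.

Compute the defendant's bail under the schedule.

Base amounts from the schedule: identity theft $8,000; second-degree assault $15,000; check fraud $79,000; first-degree assault $450,000.
Stacking rule: highest base plus 50% of each additional charge. Highest is first-degree assault at $450,000. Additional: $8,000 × 50% = $4,000; $15,000 × 50% = $7,500; $79,000 × 50% = $39,500. Combined base = $450,000 + $51,000 = $501,000.
Defendant is enrolled full-time in school (−35%): $501,000 × 0.65 = $325,650.
Firearm was used or possessed during the offense (+100%): $325,650 × 2 = $651,300.
Result $651,300 exceeds the maximum of $625,000; bail is capped at $625,000.

$625,000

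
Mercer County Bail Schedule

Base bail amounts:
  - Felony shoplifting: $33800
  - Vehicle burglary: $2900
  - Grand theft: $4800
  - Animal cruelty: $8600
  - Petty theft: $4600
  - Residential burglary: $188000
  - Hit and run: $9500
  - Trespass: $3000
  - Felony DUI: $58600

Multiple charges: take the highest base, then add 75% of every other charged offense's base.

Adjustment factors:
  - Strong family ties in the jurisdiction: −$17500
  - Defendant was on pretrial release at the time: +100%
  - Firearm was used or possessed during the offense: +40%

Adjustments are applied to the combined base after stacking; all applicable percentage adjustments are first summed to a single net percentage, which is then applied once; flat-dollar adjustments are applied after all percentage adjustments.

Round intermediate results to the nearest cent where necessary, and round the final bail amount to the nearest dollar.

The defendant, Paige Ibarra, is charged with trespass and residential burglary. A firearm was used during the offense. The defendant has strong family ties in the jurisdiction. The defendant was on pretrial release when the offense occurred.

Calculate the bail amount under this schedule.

Base amounts from the schedule: trespass $3000; residential burglary $188000.
Stacking rule: highest base plus 75% of each additional charge. Highest is residential burglary at $188000. Additional: $3000 × 75% = $2250. Combined base = $188000 + $2250 = $190250.
Net percentage adjustment: +100% +40% = +140%. $190250 × 2.4 = $456600.
Strong family ties in the jurisdiction (−$17500 flat): $456600 − $17500 = $439100.

$439100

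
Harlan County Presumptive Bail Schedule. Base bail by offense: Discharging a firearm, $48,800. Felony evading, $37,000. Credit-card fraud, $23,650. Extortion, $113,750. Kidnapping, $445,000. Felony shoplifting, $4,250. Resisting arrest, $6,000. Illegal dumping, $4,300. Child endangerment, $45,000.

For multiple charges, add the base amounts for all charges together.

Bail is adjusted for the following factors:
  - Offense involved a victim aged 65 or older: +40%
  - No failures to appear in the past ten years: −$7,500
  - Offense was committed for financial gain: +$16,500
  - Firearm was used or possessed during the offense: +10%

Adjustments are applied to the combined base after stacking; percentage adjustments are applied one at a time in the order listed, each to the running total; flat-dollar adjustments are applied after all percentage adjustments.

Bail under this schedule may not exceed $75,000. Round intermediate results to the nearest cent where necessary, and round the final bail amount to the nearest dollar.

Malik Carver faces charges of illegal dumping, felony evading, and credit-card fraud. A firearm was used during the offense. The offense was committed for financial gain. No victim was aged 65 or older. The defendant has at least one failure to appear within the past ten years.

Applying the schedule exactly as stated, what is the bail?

$75,000

Base amounts from the schedule: illegal dumping $4,300; felony evading $37,000; credit-card fraud $23,650.
Stacking rule: sum of all bases. $4,300 + $37,000 + $23,650 = $64,950.
Firearm was used or possessed during the offense (+10%): $64,950 × 1.1 = $71,445.
Offense was committed for financial gain (+$16,500 flat): $71,445 + $16,500 = $87,945.
Result $87,945 exceeds the maximum of $75,000; bail is capped at $75,000.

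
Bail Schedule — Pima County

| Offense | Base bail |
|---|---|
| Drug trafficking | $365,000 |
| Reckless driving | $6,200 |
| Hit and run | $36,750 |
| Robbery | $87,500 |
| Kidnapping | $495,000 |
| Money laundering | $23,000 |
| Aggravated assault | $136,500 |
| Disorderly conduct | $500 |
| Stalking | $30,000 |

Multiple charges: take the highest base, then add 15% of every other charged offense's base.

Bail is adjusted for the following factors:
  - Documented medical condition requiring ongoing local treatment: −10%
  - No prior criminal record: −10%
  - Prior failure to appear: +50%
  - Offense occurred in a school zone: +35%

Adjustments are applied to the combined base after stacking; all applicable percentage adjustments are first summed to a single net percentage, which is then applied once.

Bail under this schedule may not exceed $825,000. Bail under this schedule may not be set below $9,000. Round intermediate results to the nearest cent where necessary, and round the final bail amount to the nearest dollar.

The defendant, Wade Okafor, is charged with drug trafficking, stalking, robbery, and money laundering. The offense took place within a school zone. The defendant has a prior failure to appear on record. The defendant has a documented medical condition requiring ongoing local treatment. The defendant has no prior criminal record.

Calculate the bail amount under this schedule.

Base amounts from the schedule: drug trafficking $365,000; stalking $30,000; robbery $87,500; money laundering $23,000.
Stacking rule: highest base plus 15% of each additional charge. Highest is drug trafficking at $365,000. Additional: $30,000 × 15% = $4,500; $87,500 × 15% = $13,125; $23,000 × 15% = $3,450. Combined base = $365,000 + $21,075 = $386,075.
Net percentage adjustment: −10% −10% +50% +35% = +65%. $386,075 × 1.65 = $637,023.75.
$637,023.75 is within the $825,000 maximum.
$637,023.75 is at or above the $9,000 minimum.
Rounded to the nearest dollar: $637,024.

$637,024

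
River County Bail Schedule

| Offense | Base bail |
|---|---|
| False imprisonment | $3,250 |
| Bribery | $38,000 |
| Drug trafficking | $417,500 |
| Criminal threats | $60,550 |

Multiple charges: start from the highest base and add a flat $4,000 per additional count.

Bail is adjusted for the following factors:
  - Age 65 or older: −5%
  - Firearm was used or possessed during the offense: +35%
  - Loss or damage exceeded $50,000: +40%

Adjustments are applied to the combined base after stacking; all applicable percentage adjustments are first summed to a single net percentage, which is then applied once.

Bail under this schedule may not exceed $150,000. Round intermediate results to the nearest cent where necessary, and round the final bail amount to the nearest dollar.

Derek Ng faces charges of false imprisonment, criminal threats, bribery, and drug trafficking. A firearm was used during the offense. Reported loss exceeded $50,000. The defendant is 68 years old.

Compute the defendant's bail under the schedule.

Base amounts from the schedule: false imprisonment $3,250; criminal threats $60,550; bribery $38,000; drug trafficking $417,500.
Stacking rule: highest base plus $4,000 per additional charge. Highest is drug trafficking at $417,500; 3 additional charges → +$12,000. Combined base = $429,500.
Net percentage adjustment: −5% +35% +40% = +70%. $429,500 × 1.7 = $730,150.
Result $730,150 exceeds the maximum of $150,000; bail is capped at $150,000.

$150,000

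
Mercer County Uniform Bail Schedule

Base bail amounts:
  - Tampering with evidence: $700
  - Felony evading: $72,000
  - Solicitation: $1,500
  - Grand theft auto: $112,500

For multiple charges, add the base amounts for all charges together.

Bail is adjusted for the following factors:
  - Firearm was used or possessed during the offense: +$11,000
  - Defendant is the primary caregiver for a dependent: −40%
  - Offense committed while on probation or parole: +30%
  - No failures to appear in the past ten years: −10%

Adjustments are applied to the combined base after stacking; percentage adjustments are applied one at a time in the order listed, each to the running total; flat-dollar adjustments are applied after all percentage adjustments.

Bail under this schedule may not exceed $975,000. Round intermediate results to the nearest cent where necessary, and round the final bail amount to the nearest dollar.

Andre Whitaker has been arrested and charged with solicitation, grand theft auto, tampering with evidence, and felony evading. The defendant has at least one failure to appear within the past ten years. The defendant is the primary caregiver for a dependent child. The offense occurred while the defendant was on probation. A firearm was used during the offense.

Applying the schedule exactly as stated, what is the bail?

$156,626

Base amounts from the schedule: solicitation $1,500; grand theft auto $112,500; tampering with evidence $700; felony evading $72,000.
Stacking rule: sum of all bases. $1,500 + $112,500 + $700 + $72,000 = $186,700.
Defendant is the primary caregiver for a dependent (−40%): $186,700 × 0.6 = $112,020.
Offense committed while on probation or parole (+30%): $112,020 × 1.3 = $145,626.
Firearm was used or possessed during the offense (+$11,000 flat): $145,626 + $11,000 = $156,626.
$156,626 is within the $975,000 maximum.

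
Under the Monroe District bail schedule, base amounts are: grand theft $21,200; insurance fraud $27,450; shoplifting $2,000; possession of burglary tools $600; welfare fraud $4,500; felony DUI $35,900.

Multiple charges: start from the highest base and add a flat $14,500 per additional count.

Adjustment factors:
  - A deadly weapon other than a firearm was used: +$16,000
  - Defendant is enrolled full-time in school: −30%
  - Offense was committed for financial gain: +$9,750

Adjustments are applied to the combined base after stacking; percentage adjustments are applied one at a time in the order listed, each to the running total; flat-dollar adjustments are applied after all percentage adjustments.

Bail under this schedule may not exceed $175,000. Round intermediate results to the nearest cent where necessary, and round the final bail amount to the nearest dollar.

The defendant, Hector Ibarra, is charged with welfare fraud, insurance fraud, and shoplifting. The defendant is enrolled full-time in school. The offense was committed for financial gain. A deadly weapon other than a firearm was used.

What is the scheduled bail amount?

Base amounts from the schedule: welfare fraud $4,500; insurance fraud $27,450; shoplifting $2,000.
Stacking rule: highest base plus $14,500 per additional charge. Highest is insurance fraud at $27,450; 2 additional charges → +$29,000. Combined base = $56,450.
Defendant is enrolled full-time in school (−30%): $56,450 × 0.7 = $39,515.
A deadly weapon other than a firearm was used (+$16,000 flat): $39,515 + $16,000 = $55,515.
Offense was committed for financial gain (+$9,750 flat): $55,515 + $9,750 = $65,265.
$65,265 is within the $175,000 maximum.

$65,265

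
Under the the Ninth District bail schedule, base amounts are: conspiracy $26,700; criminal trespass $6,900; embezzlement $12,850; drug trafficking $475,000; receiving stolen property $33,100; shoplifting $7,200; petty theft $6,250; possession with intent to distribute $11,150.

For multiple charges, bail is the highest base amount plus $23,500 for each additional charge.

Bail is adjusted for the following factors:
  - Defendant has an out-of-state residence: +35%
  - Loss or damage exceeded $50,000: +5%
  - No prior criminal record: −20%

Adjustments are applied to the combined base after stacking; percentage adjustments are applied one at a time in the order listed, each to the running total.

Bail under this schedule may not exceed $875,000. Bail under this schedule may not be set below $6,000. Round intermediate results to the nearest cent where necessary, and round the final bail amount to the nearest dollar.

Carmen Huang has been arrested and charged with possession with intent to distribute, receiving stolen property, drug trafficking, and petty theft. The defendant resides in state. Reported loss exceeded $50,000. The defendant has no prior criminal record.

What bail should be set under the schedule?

$458,220

Base amounts from the schedule: possession with intent to distribute $11,150; receiving stolen property $33,100; drug trafficking $475,000; petty theft $6,250.
Stacking rule: highest base plus $23,500 per additional charge. Highest is drug trafficking at $475,000; 3 additional charges → +$70,500. Combined base = $545,500.
Loss or damage exceeded $50,000 (+5%): $545,500 × 1.05 = $572,775.
No prior criminal record (−20%): $572,775 × 0.8 = $458,220.
$458,220 is within the $875,000 maximum.
$458,220 is at or above the $6,000 minimum.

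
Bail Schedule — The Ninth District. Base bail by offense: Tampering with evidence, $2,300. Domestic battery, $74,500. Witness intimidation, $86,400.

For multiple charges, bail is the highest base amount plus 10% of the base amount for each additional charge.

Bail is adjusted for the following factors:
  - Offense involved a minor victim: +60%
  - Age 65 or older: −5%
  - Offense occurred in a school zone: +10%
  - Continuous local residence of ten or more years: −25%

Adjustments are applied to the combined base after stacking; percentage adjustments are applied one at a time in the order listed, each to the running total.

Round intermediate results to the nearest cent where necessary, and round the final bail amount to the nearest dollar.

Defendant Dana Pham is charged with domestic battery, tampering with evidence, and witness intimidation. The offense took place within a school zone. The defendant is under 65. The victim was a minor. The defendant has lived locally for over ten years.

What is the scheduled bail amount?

$124,186

Base amounts from the schedule: domestic battery $74,500; tampering with evidence $2,300; witness intimidation $86,400.
Stacking rule: highest base plus 10% of each additional charge. Highest is witness intimidation at $86,400. Additional: $74,500 × 10% = $7,450; $2,300 × 10% = $230. Combined base = $86,400 + $7,680 = $94,080.
Offense involved a minor victim (+60%): $94,080 × 1.6 = $150,528.
Offense occurred in a school zone (+10%): $150,528 × 1.1 = $165,580.80.
Continuous local residence of ten or more years (−25%): $165,580.80 × 0.75 = $124,185.60.
Rounded to the nearest dollar: $124,186.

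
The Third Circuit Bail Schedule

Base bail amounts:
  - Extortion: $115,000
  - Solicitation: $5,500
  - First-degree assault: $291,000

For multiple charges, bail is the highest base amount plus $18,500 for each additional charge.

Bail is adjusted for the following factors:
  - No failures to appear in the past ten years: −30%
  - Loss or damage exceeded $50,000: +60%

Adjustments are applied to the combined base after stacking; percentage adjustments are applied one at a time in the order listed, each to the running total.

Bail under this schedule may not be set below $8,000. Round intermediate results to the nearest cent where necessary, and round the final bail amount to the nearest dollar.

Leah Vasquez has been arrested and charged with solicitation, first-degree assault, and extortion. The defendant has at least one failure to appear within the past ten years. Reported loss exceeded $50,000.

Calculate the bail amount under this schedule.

$524,800

Base amounts from the schedule: solicitation $5,500; first-degree assault $291,000; extortion $115,000.
Stacking rule: highest base plus $18,500 per additional charge. Highest is first-degree assault at $291,000; 2 additional charges → +$37,000. Combined base = $328,000.
Loss or damage exceeded $50,000 (+60%): $328,000 × 1.6 = $524,800.
$524,800 is at or above the $8,000 minimum.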